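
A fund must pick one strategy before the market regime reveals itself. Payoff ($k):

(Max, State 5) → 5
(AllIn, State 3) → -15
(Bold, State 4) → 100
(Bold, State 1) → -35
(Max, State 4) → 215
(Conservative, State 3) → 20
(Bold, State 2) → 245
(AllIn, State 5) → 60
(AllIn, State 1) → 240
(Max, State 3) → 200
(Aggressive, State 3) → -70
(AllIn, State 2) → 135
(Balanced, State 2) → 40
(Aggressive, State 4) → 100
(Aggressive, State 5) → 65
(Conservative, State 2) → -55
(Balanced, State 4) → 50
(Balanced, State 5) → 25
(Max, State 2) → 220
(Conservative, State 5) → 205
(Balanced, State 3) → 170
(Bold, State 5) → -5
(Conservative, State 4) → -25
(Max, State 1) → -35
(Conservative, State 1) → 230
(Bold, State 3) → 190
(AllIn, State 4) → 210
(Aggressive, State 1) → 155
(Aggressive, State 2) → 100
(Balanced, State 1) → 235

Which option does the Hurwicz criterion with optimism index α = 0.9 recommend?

Conservative: 0.9·230 + 0.1·(-55) = 201.5
Balanced: 0.9·235 + 0.1·25 = 214
Aggressive: 0.9·155 + 0.1·(-70) = 132.5
Bold: 0.9·245 + 0.1·(-35) = 217
AllIn: 0.9·240 + 0.1·(-15) = 214.5
Max: 0.9·220 + 0.1·(-35) = 194.5
Highest Hurwicz score = 217 → Bold.

Bold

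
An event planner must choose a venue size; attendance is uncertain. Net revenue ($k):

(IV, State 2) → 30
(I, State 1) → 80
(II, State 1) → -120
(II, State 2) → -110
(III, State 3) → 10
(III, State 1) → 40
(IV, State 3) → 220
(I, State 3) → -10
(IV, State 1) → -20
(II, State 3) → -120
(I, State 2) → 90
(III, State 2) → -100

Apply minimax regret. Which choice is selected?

Column bests: State 1=80, State 2=90, State 3=220.
I regrets: 0, 0, 230 → max 230
II regrets: 200, 200, 340 → max 340
III regrets: 40, 190, 210 → max 210
IV regrets: 100, 60, 0 → max 100
Smallest max regret = 100 → IV.

IV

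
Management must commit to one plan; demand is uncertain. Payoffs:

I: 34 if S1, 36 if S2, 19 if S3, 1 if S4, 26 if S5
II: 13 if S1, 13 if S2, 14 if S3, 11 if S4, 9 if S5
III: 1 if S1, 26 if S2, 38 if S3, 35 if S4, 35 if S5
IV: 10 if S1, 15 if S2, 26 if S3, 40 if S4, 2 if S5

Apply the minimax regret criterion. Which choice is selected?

Column bests: S1=34, S2=36, S3=38, S4=40, S5=35.
I regrets: 0, 0, 19, 39, 9 → max 39
II regrets: 21, 23, 24, 29, 26 → max 29
III regrets: 33, 10, 0, 5, 0 → max 33
IV regrets: 24, 21, 12, 0, 33 → max 33
Smallest max regret = 29 → II.

II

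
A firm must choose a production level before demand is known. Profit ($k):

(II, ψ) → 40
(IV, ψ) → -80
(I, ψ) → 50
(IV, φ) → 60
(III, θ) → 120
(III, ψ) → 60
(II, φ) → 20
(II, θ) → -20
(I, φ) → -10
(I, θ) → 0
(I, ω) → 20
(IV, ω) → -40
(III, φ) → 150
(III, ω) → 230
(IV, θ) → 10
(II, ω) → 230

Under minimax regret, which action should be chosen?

III

Column bests: θ=120, φ=150, ψ=60, ω=230.
I regrets: 120, 160, 10, 210 → max 210
II regrets: 140, 130, 20, 0 → max 140
III regrets: 0, 0, 0, 0 → max 0
IV regrets: 110, 90, 140, 270 → max 270
Smallest max regret = 0 → III.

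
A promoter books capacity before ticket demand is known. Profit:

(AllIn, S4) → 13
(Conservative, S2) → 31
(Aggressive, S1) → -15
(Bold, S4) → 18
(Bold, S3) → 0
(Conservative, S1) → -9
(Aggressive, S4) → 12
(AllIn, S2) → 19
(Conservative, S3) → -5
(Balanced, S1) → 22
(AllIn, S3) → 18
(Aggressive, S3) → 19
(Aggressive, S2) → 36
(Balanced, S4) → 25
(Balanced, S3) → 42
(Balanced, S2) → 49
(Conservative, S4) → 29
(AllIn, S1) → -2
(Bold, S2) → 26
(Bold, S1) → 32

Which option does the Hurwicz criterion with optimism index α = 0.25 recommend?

Conservative: 0.25·31 + 0.75·(-9) = 1
Balanced: 0.25·49 + 0.75·22 = 28.75
Aggressive: 0.25·36 + 0.75·(-15) = -2.25
Bold: 0.25·32 + 0.75·0 = 8
AllIn: 0.25·19 + 0.75·(-2) = 3.25
Highest Hurwicz score = 28.75 → Balanced.

Balanced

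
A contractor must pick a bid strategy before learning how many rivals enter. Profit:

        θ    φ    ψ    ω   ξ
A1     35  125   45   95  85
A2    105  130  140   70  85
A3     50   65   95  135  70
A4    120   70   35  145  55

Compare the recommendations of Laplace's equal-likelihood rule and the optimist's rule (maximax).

laplace → A2; maximax → A4 (disagree)

Row averages: A1=77, A2=106, A3=83, A4=85
Highest average = 106 → A2.
Row maxima: A1=125, A2=140, A3=135, A4=145
Best best-case = 145 → A4.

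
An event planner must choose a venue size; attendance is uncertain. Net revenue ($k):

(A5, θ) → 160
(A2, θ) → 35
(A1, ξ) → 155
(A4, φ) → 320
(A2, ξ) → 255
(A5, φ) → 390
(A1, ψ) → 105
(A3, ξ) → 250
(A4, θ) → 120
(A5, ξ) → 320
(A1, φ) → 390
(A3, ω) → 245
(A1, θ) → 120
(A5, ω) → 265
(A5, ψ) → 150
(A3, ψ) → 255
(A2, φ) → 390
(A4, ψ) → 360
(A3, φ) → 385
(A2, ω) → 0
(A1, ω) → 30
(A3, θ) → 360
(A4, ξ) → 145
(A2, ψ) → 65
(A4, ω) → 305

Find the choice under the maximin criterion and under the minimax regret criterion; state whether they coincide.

maximin → A3; minimax regret → A3 (agree)

Row minima: A1=30, A2=0, A3=245, A4=120, A5=150
Best worst-case = 245 → A3.
Column bests: θ=360, φ=390, ψ=360, ω=305, ξ=320.
A1 regrets: 240, 0, 255, 275, 165 → max 275
A2 regrets: 325, 0, 295, 305, 65 → max 325
A3 regrets: 0, 5, 105, 60, 70 → max 105
A4 regrets: 240, 70, 0, 0, 175 → max 240
A5 regrets: 200, 0, 210, 40, 0 → max 210
Smallest max regret = 105 → A3.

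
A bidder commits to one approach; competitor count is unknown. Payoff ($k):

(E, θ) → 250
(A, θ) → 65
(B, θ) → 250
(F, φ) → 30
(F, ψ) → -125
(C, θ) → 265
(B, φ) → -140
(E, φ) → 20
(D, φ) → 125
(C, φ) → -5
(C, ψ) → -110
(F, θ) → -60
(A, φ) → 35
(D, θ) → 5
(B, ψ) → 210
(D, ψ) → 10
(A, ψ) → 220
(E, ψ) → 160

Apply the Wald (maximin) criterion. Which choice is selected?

Row minima: A=35, B=-140, C=-110, D=5, E=20, F=-125
Best worst-case = 35 → A.

A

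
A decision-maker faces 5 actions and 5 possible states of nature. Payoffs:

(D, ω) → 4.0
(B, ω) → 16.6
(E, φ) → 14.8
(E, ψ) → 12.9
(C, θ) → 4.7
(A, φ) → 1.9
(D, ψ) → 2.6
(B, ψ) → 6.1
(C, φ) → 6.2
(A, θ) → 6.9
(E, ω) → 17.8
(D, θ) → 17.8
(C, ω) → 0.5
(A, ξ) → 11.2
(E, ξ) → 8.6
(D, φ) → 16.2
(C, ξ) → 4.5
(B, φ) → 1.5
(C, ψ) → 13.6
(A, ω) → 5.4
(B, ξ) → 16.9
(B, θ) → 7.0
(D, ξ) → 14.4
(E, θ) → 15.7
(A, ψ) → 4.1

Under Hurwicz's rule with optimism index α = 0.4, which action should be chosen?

A: 0.4·11.2 + 0.6·1.9 = 5.62
B: 0.4·16.9 + 0.6·1.5 = 7.66
C: 0.4·13.6 + 0.6·0.5 = 5.74
D: 0.4·17.8 + 0.6·2.6 = 8.68
E: 0.4·17.8 + 0.6·8.6 = 12.28
Highest Hurwicz score = 12.28 → E.

E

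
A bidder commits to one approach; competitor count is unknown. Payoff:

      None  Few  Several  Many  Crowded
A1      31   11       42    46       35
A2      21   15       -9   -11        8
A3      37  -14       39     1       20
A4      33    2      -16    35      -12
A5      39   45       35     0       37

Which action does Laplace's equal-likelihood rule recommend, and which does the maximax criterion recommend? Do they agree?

laplace → A1; maximax → A1 (agree)

Row averages: A1=33, A2=4.8, A3=16.6, A4=8.4, A5=31.2
Highest average = 33 → A1.
Row maxima: A1=46, A2=21, A3=39, A4=35, A5=45
Best best-case = 46 → A1.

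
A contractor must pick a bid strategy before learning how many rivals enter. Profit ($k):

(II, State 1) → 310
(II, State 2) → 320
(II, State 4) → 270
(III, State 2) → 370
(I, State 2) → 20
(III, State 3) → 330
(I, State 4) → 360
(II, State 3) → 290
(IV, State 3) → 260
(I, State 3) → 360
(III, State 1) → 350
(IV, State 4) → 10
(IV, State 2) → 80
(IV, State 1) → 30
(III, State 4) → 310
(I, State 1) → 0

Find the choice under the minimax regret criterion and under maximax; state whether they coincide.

minimax regret → III; maximax → III (agree)

Column bests: State 1=350, State 2=370, State 3=360, State 4=360.
I regrets: 350, 350, 0, 0 → max 350
II regrets: 40, 50, 70, 90 → max 90
III regrets: 0, 0, 30, 50 → max 50
IV regrets: 320, 290, 100, 350 → max 350
Smallest max regret = 50 → III.
Row maxima: I=360, II=320, III=370, IV=260
Best best-case = 370 → III.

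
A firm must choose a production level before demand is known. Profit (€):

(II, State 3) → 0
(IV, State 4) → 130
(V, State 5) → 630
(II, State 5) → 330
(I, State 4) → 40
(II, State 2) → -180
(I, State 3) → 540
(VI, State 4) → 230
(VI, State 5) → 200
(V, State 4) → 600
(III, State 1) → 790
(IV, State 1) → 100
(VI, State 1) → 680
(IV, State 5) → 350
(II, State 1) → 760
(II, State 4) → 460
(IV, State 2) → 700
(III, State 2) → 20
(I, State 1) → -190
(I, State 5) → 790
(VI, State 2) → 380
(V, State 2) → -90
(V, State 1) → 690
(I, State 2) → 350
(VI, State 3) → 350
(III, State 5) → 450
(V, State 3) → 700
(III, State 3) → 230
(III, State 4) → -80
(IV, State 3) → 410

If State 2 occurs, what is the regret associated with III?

680

Best payoff under State 2 is 700.
Regret = 700 − 20 = 680.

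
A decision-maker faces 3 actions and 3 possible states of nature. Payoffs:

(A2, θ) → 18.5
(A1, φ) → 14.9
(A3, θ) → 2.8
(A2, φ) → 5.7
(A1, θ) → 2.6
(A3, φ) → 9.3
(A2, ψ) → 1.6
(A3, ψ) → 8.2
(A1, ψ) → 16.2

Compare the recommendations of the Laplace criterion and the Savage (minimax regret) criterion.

laplace → A1; minimax regret → A2 (disagree)

Row averages: A1=337/30, A2=8.6, A3=203/30
Highest average = 337/30 → A1.
Column bests: θ=18.5, φ=14.9, ψ=16.2.
A1 regrets: 15.9, 0.0, 0.0 → max 15.9
A2 regrets: 0.0, 9.2, 14.6 → max 14.6
A3 regrets: 15.7, 5.6, 8.0 → max 15.7
Smallest max regret = 14.6 → A2.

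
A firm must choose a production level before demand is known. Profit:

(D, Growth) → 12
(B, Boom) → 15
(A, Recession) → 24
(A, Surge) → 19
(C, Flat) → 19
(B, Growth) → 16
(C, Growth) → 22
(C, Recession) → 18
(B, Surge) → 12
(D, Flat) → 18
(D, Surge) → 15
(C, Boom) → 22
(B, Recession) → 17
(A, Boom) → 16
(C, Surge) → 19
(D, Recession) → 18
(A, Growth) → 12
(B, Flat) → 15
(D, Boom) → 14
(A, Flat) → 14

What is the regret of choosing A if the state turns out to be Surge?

0

Best payoff under Surge is 19.
Regret = 19 − 19 = 0.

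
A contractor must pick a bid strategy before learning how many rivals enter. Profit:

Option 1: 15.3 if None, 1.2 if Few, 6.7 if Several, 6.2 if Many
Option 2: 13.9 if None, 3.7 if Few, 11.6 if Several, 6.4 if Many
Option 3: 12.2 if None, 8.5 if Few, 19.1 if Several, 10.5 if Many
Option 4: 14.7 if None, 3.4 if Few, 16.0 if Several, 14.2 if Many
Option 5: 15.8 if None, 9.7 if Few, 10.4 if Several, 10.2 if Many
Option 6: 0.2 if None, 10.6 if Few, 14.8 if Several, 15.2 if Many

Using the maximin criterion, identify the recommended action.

Row minima: Option 1=1.2, Option 2=3.7, Option 3=8.5, Option 4=3.4, Option 5=9.7, Option 6=0.2
Best worst-case = 9.7 → Option 5.

Option 5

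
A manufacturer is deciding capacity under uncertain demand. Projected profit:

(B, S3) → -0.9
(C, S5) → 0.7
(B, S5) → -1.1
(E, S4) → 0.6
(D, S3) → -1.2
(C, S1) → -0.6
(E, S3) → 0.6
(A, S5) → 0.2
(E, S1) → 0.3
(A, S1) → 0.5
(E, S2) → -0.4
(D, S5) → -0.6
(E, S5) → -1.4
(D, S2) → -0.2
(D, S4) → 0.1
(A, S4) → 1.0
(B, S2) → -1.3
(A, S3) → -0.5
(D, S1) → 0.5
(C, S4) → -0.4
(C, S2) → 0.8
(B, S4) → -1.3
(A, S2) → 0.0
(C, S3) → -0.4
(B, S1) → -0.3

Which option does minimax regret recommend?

Column bests: S1=0.5, S2=0.8, S3=0.6, S4=1.0, S5=0.7.
A regrets: 0.0, 0.8, 1.1, 0.0, 0.5 → max 1.1
B regrets: 0.8, 2.1, 1.5, 2.3, 1.8 → max 2.3
C regrets: 1.1, 0.0, 1.0, 1.4, 0.0 → max 1.4
D regrets: 0.0, 1.0, 1.8, 0.9, 1.3 → max 1.8
E regrets: 0.2, 1.2, 0.0, 0.4, 2.1 → max 2.1
Smallest max regret = 1.1 → A.

A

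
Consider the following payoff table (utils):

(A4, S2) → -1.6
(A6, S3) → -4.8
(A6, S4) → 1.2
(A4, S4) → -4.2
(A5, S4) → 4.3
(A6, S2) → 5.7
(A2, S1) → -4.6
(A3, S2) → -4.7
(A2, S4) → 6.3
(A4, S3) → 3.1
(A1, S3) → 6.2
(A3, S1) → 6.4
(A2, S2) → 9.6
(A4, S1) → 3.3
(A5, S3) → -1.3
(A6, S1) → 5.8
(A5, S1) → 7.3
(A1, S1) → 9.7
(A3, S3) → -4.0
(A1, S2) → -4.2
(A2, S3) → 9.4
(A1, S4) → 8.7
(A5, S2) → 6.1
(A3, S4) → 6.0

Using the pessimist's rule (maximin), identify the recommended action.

A5

Row minima: A1=-4.2, A2=-4.6, A3=-4.7, A4=-4.2, A5=-1.3, A6=-4.8
Best worst-case = -1.3 → A5.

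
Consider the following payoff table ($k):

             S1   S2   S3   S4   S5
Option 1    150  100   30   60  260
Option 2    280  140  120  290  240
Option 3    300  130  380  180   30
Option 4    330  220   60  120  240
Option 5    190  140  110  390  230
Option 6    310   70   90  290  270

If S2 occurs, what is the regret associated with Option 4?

0

Best payoff under S2 is 220.
Regret = 220 − 220 = 0.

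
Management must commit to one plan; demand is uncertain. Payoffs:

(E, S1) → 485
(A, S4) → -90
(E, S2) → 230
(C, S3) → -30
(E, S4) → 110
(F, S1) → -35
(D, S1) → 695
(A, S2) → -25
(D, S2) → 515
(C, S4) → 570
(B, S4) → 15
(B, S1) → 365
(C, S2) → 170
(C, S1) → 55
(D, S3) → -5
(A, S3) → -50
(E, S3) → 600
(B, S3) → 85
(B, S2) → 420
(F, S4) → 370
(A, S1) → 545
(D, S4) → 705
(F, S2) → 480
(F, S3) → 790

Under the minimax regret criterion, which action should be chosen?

E

Column bests: S1=695, S2=515, S3=790, S4=705.
A regrets: 150, 540, 840, 795 → max 840
B regrets: 330, 95, 705, 690 → max 705
C regrets: 640, 345, 820, 135 → max 820
D regrets: 0, 0, 795, 0 → max 795
E regrets: 210, 285, 190, 595 → max 595
F regrets: 730, 35, 0, 335 → max 730
Smallest max regret = 595 → E.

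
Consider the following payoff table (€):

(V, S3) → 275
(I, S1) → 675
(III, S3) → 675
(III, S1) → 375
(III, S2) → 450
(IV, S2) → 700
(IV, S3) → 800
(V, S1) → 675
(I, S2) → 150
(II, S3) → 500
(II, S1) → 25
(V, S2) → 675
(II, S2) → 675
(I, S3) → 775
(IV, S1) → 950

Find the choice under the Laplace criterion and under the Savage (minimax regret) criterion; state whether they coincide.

Row averages: I=1600/3, II=400, III=500, IV=2450/3, V=1625/3
Highest average = 2450/3 → IV.
Column bests: S1=950, S2=700, S3=800.
I regrets: 275, 550, 25 → max 550
II regrets: 925, 25, 300 → max 925
III regrets: 575, 250, 125 → max 575
IV regrets: 0, 0, 0 → max 0
V regrets: 275, 25, 525 → max 525
Smallest max regret = 0 → IV.

laplace → IV; minimax regret → IV (agree)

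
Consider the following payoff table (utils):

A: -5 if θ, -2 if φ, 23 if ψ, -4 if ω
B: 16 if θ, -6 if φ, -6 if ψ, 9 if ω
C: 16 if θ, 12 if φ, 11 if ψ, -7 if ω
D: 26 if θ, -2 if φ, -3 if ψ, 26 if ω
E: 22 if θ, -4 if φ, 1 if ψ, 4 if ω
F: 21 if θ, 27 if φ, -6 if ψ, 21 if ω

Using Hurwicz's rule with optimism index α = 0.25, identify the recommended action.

A: 0.25·23 + 0.75·(-5) = 2
B: 0.25·16 + 0.75·(-6) = -0.5
C: 0.25·16 + 0.75·(-7) = -1.25
D: 0.25·26 + 0.75·(-3) = 4.25
E: 0.25·22 + 0.75·(-4) = 2.5
F: 0.25·27 + 0.75·(-6) = 2.25
Highest Hurwicz score = 4.25 → D.

D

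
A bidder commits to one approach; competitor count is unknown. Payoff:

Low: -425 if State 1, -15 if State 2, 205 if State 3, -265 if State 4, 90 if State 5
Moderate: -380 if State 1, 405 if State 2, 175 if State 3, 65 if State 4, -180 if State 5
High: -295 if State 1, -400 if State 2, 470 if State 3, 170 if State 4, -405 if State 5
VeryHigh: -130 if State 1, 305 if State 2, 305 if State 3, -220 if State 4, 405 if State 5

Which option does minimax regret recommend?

VeryHigh

Column bests: State 1=-130, State 2=405, State 3=470, State 4=170, State 5=405.
Low regrets: 295, 420, 265, 435, 315 → max 435
Moderate regrets: 250, 0, 295, 105, 585 → max 585
High regrets: 165, 805, 0, 0, 810 → max 810
VeryHigh regrets: 0, 100, 165, 390, 0 → max 390
Smallest max regret = 390 → VeryHigh.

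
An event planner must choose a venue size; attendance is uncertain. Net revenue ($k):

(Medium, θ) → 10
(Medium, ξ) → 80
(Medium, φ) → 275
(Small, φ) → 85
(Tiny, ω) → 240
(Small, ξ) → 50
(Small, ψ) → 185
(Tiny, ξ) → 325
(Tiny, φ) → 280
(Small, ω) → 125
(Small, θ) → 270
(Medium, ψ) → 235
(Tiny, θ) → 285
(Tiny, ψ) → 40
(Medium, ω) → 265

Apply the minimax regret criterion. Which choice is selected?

Column bests: θ=285, φ=280, ψ=235, ω=265, ξ=325.
Tiny regrets: 0, 0, 195, 25, 0 → max 195
Small regrets: 15, 195, 50, 140, 275 → max 275
Medium regrets: 275, 5, 0, 0, 245 → max 275
Smallest max regret = 195 → Tiny.

Tiny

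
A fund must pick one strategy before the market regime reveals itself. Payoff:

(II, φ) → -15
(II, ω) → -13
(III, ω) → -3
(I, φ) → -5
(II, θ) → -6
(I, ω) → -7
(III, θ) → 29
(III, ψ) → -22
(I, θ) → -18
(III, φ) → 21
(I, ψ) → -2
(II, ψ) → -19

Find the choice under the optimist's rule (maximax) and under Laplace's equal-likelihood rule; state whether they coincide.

Row maxima: I=-2, II=-6, III=29
Best best-case = 29 → III.
Row averages: I=-8, II=-13.25, III=6.25
Highest average = 6.25 → III.

maximax → III; laplace → III (agree)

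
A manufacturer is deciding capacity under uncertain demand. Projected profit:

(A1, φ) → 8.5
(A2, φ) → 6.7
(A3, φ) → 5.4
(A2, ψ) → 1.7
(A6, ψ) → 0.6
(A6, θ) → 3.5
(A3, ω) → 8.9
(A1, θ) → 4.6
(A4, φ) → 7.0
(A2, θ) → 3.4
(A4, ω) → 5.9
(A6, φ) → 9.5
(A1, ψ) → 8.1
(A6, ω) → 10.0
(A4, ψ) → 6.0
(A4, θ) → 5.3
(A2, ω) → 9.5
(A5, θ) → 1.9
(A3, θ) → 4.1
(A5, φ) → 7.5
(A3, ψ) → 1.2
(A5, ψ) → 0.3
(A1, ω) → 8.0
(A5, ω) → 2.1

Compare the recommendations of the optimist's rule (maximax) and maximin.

Row maxima: A1=8.5, A2=9.5, A3=8.9, A4=7.0, A5=7.5, A6=10.0
Best best-case = 10.0 → A6.
Row minima: A1=4.6, A2=1.7, A3=1.2, A4=5.3, A5=0.3, A6=0.6
Best worst-case = 5.3 → A4.

maximax → A6; maximin → A4 (disagree)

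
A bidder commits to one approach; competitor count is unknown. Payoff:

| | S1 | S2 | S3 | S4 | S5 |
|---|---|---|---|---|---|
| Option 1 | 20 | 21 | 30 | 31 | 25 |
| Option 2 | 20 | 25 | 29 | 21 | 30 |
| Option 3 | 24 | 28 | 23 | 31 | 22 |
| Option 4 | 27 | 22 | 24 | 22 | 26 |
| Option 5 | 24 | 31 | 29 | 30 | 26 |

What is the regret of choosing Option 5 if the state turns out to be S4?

Best payoff under S4 is 31.
Regret = 31 − 30 = 1.

1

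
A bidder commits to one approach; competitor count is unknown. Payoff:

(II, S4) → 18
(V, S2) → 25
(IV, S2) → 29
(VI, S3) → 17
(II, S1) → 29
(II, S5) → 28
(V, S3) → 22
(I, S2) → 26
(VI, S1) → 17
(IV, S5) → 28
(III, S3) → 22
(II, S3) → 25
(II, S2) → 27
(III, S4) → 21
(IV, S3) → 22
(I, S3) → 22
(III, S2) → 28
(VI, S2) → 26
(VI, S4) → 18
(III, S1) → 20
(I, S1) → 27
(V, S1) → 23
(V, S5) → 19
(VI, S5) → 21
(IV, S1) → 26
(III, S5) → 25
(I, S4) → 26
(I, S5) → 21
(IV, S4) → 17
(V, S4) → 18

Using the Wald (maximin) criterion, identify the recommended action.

I

Row minima: I=21, II=18, III=20, IV=17, V=18, VI=17
Best worst-case = 21 → I.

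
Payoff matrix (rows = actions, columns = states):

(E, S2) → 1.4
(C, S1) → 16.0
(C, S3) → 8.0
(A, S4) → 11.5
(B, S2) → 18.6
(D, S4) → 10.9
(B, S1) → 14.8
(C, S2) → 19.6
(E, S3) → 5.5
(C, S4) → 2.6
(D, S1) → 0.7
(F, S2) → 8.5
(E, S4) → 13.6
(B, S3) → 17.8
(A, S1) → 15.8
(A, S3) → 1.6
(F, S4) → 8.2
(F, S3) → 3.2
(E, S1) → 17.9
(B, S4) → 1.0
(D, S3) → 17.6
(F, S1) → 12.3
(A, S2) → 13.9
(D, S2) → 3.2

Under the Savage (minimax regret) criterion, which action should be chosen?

C

Column bests: S1=17.9, S2=19.6, S3=17.8, S4=13.6.
A regrets: 2.1, 5.7, 16.2, 2.1 → max 16.2
B regrets: 3.1, 1.0, 0.0, 12.6 → max 12.6
C regrets: 1.9, 0.0, 9.8, 11.0 → max 11.0
D regrets: 17.2, 16.4, 0.2, 2.7 → max 17.2
E regrets: 0.0, 18.2, 12.3, 0.0 → max 18.2
F regrets: 5.6, 11.1, 14.6, 5.4 → max 14.6
Smallest max regret = 11.0 → C.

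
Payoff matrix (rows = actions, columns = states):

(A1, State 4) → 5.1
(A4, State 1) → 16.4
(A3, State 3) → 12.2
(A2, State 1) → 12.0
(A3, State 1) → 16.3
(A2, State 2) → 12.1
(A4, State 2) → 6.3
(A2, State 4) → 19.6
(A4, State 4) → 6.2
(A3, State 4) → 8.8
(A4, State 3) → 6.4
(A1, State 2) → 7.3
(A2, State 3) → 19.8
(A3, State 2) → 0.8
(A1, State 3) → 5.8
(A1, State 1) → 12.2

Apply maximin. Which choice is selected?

Row minima: A1=5.1, A2=12.0, A3=0.8, A4=6.2
Best worst-case = 12.0 → A2.

A2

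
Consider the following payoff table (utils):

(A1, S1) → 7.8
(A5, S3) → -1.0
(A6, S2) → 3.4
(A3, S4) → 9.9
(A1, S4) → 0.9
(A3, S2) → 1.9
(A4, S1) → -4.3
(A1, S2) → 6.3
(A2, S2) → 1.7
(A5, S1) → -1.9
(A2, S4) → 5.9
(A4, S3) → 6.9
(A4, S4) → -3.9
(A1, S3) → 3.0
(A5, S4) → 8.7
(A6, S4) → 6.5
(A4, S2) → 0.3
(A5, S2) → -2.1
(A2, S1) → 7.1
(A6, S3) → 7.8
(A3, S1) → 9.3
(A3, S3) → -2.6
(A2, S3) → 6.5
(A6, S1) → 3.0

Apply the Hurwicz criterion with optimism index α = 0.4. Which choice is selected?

A1: 0.4·7.8 + 0.6·0.9 = 3.66
A2: 0.4·7.1 + 0.6·1.7 = 3.86
A3: 0.4·9.9 + 0.6·(-2.6) = 2.4
A4: 0.4·6.9 + 0.6·(-4.3) = 0.18
A5: 0.4·8.7 + 0.6·(-2.1) = 2.22
A6: 0.4·7.8 + 0.6·3.0 = 4.92
Highest Hurwicz score = 4.92 → A6.

A6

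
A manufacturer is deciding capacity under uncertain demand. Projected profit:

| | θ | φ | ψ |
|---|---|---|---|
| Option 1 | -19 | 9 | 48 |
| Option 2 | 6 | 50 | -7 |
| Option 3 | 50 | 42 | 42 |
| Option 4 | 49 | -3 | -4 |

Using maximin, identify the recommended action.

Row minima: Option 1=-19, Option 2=-7, Option 3=42, Option 4=-4
Best worst-case = 42 → Option 3.

Option 3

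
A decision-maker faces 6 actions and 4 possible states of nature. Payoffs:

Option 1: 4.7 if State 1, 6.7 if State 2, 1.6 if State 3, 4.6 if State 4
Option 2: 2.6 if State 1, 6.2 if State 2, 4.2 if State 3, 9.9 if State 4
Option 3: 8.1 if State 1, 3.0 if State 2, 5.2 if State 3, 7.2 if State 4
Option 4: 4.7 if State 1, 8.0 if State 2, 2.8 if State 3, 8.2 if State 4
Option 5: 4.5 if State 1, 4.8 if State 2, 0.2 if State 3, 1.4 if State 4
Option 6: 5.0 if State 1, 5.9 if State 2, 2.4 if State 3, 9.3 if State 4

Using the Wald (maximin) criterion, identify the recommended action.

Option 3

Row minima: Option 1=1.6, Option 2=2.6, Option 3=3.0, Option 4=2.8, Option 5=0.2, Option 6=2.4
Best worst-case = 3.0 → Option 3.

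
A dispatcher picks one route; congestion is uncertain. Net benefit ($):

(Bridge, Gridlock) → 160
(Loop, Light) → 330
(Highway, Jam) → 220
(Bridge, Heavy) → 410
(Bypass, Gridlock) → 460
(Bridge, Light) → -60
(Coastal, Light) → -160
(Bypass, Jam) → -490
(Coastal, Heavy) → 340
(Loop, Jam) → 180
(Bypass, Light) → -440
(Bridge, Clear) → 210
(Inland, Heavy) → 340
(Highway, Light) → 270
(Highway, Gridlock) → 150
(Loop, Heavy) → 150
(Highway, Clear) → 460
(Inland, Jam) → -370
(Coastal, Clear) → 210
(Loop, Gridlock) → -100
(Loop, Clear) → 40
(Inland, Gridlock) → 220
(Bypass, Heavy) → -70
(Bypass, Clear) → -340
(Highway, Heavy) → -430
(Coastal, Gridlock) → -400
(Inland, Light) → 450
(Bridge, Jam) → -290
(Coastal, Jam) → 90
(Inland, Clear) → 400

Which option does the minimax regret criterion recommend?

Bridge

Column bests: Clear=460, Light=450, Heavy=410, Jam=220, Gridlock=460.
Inland regrets: 60, 0, 70, 590, 240 → max 590
Bridge regrets: 250, 510, 0, 510, 300 → max 510
Loop regrets: 420, 120, 260, 40, 560 → max 560
Coastal regrets: 250, 610, 70, 130, 860 → max 860
Bypass regrets: 800, 890, 480, 710, 0 → max 890
Highway regrets: 0, 180, 840, 0, 310 → max 840
Smallest max regret = 510 → Bridge.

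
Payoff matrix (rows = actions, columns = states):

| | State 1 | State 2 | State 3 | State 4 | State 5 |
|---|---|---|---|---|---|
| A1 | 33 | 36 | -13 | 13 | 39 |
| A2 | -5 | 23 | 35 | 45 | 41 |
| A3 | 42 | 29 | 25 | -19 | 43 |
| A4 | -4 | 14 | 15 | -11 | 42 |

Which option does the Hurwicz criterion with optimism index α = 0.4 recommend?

A2

A1: 0.4·39 + 0.6·(-13) = 7.8
A2: 0.4·45 + 0.6·(-5) = 15
A3: 0.4·43 + 0.6·(-19) = 5.8
A4: 0.4·42 + 0.6·(-11) = 10.2
Highest Hurwicz score = 15 → A2.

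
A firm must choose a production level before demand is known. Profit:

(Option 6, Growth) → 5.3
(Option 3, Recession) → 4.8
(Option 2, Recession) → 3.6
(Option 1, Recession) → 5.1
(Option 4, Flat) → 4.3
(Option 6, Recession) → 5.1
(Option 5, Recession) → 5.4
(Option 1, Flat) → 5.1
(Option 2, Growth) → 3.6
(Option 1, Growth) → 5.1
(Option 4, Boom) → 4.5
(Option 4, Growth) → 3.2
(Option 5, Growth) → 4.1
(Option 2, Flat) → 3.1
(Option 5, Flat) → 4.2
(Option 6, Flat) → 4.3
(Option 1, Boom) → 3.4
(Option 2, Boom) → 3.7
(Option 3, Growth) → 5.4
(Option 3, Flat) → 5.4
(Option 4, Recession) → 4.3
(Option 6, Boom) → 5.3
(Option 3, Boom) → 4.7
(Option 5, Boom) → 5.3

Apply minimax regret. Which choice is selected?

Column bests: Recession=5.4, Flat=5.4, Growth=5.4, Boom=5.3.
Option 1 regrets: 0.3, 0.3, 0.3, 1.9 → max 1.9
Option 2 regrets: 1.8, 2.3, 1.8, 1.6 → max 2.3
Option 3 regrets: 0.6, 0.0, 0.0, 0.6 → max 0.6
Option 4 regrets: 1.1, 1.1, 2.2, 0.8 → max 2.2
Option 5 regrets: 0.0, 1.2, 1.3, 0.0 → max 1.3
Option 6 regrets: 0.3, 1.1, 0.1, 0.0 → max 1.1
Smallest max regret = 0.6 → Option 3.

Option 3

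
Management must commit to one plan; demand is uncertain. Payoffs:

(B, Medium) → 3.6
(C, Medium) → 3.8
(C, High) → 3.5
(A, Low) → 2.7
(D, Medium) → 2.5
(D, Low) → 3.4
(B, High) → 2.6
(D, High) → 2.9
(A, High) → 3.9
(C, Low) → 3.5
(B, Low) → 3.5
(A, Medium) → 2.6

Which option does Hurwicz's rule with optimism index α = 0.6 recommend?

A: 0.6·3.9 + 0.4·2.6 = 3.38
B: 0.6·3.6 + 0.4·2.6 = 3.2
C: 0.6·3.8 + 0.4·3.5 = 3.68
D: 0.6·3.4 + 0.4·2.5 = 3.04
Highest Hurwicz score = 3.68 → C.

C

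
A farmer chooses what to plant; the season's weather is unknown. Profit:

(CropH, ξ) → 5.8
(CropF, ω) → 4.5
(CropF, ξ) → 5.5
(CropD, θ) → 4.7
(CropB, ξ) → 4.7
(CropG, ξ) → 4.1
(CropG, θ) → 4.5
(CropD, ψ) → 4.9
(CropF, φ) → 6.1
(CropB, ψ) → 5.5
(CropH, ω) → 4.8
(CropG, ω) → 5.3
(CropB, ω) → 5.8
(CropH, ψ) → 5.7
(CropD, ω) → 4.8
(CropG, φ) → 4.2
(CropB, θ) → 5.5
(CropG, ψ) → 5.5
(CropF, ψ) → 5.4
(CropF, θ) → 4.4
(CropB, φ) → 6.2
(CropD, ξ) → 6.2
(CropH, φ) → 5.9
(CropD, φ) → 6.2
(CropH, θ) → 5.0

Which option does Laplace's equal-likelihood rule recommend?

Row averages: CropH=5.44, CropF=5.18, CropB=5.54, CropD=5.36, CropG=4.72
Highest average = 5.54 → CropB.

CropB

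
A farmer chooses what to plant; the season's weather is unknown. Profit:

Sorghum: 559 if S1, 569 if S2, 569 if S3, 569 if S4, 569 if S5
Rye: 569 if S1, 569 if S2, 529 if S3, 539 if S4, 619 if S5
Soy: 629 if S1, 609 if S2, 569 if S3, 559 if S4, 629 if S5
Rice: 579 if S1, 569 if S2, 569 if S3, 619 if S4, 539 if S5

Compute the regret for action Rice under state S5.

Best payoff under S5 is 629.
Regret = 629 − 539 = 90.

90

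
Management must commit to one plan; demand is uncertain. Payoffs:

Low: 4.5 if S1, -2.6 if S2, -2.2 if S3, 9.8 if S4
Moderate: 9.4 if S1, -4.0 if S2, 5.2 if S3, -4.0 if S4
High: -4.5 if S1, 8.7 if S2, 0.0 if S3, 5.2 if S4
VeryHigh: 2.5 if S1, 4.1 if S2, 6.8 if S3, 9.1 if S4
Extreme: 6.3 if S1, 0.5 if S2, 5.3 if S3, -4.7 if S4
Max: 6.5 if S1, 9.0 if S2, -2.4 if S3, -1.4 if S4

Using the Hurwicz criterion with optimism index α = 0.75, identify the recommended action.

VeryHigh

Low: 0.75·9.8 + 0.25·(-2.6) = 6.7
Moderate: 0.75·9.4 + 0.25·(-4.0) = 6.05
High: 0.75·8.7 + 0.25·(-4.5) = 5.4
VeryHigh: 0.75·9.1 + 0.25·2.5 = 7.45
Extreme: 0.75·6.3 + 0.25·(-4.7) = 3.55
Max: 0.75·9.0 + 0.25·(-2.4) = 6.15
Highest Hurwicz score = 7.45 → VeryHigh.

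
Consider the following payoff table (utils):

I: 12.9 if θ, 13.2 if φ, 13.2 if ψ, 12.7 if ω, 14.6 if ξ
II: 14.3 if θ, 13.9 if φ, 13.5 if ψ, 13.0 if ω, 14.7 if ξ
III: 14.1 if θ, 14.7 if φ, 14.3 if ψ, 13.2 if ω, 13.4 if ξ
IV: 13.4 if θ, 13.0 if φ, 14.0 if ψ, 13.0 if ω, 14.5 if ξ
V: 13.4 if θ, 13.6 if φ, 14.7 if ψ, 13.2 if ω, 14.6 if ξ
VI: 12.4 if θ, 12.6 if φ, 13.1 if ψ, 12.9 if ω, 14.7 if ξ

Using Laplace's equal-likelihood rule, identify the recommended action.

III

Row averages: I=13.32, II=13.88, III=13.94, IV=13.58, V=13.9, VI=13.14
Highest average = 13.94 → III.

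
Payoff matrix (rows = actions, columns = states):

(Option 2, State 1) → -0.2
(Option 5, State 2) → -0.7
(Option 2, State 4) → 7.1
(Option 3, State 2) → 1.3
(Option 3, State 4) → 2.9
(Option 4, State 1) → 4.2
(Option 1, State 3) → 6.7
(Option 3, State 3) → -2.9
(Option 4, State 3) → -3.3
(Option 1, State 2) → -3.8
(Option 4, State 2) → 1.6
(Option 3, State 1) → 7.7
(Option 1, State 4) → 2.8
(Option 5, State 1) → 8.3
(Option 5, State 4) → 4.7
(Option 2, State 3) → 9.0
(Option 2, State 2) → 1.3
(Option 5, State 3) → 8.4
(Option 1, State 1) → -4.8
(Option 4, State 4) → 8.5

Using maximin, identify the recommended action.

Row minima: Option 1=-4.8, Option 2=-0.2, Option 3=-2.9, Option 4=-3.3, Option 5=-0.7
Best worst-case = -0.2 → Option 2.

Option 2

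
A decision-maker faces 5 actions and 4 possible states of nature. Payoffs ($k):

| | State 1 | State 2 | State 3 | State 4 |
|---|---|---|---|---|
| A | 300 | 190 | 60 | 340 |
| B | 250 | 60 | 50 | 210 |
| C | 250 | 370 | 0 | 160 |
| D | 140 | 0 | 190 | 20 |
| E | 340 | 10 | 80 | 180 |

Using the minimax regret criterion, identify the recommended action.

Column bests: State 1=340, State 2=370, State 3=190, State 4=340.
A regrets: 40, 180, 130, 0 → max 180
B regrets: 90, 310, 140, 130 → max 310
C regrets: 90, 0, 190, 180 → max 190
D regrets: 200, 370, 0, 320 → max 370
E regrets: 0, 360, 110, 160 → max 360
Smallest max regret = 180 → A.

A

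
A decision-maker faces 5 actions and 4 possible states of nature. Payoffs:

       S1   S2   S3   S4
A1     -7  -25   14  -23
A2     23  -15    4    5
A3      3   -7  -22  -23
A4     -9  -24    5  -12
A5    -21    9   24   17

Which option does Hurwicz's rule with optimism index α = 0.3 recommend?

A2

A1: 0.3·14 + 0.7·(-25) = -13.3
A2: 0.3·23 + 0.7·(-15) = -3.6
A3: 0.3·3 + 0.7·(-23) = -15.2
A4: 0.3·5 + 0.7·(-24) = -15.3
A5: 0.3·24 + 0.7·(-21) = -7.5
Highest Hurwicz score = -3.6 → A2.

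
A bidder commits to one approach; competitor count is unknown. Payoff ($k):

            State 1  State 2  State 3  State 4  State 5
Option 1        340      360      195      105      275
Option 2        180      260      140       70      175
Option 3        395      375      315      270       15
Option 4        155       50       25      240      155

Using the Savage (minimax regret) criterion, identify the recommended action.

Column bests: State 1=395, State 2=375, State 3=315, State 4=270, State 5=275.
Option 1 regrets: 55, 15, 120, 165, 0 → max 165
Option 2 regrets: 215, 115, 175, 200, 100 → max 215
Option 3 regrets: 0, 0, 0, 0, 260 → max 260
Option 4 regrets: 240, 325, 290, 30, 120 → max 325
Smallest max regret = 165 → Option 1.

Option 1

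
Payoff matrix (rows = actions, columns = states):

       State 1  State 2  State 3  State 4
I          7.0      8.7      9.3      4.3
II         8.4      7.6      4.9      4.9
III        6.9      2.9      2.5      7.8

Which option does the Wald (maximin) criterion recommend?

Row minima: I=4.3, II=4.9, III=2.5
Best worst-case = 4.9 → II.

II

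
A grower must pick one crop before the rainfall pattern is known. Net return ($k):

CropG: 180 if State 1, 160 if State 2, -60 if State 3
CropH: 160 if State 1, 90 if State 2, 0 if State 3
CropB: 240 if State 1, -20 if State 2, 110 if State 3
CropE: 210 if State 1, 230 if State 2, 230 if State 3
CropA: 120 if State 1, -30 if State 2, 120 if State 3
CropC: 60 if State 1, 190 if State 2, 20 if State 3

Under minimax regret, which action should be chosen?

CropE

Column bests: State 1=240, State 2=230, State 3=230.
CropG regrets: 60, 70, 290 → max 290
CropH regrets: 80, 140, 230 → max 230
CropB regrets: 0, 250, 120 → max 250
CropE regrets: 30, 0, 0 → max 30
CropA regrets: 120, 260, 110 → max 260
CropC regrets: 180, 40, 210 → max 210
Smallest max regret = 30 → CropE.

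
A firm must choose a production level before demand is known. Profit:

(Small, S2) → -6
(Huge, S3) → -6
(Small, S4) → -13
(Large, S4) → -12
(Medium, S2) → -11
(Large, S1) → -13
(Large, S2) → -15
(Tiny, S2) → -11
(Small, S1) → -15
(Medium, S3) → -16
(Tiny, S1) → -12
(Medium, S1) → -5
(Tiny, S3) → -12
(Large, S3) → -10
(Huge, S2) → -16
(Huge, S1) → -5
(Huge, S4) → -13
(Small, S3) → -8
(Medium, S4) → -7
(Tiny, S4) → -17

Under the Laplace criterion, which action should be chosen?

Row averages: Tiny=-13, Small=-10.5, Medium=-9.75, Large=-12.5, Huge=-10
Highest average = -9.75 → Medium.

Medium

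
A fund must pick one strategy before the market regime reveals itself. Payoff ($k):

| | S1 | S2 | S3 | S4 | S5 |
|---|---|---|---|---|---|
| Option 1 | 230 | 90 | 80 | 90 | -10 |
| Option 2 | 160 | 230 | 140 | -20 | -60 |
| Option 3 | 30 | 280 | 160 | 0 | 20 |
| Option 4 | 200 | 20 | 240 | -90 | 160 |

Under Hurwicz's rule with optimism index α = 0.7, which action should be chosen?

Option 1: 0.7·230 + 0.3·(-10) = 158
Option 2: 0.7·230 + 0.3·(-60) = 143
Option 3: 0.7·280 + 0.3·0 = 196
Option 4: 0.7·240 + 0.3·(-90) = 141
Highest Hurwicz score = 196 → Option 3.

Option 3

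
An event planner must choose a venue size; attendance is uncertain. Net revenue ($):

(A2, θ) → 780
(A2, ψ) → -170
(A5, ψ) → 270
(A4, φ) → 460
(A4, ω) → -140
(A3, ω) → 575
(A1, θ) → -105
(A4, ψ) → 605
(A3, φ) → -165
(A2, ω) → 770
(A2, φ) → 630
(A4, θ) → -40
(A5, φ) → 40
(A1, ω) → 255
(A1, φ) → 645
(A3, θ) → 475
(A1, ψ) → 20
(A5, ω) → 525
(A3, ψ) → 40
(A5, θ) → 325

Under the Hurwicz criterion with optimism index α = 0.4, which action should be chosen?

A1: 0.4·645 + 0.6·(-105) = 195
A2: 0.4·780 + 0.6·(-170) = 210
A3: 0.4·575 + 0.6·(-165) = 131
A4: 0.4·605 + 0.6·(-140) = 158
A5: 0.4·525 + 0.6·40 = 234
Highest Hurwicz score = 234 → A5.

A5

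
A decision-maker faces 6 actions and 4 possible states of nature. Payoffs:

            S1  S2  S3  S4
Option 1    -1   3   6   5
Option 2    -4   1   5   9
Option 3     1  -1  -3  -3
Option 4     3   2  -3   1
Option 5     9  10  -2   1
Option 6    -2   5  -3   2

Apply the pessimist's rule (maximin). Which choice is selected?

Option 1

Row minima: Option 1=-1, Option 2=-4, Option 3=-3, Option 4=-3, Option 5=-2, Option 6=-3
Best worst-case = -1 → Option 1.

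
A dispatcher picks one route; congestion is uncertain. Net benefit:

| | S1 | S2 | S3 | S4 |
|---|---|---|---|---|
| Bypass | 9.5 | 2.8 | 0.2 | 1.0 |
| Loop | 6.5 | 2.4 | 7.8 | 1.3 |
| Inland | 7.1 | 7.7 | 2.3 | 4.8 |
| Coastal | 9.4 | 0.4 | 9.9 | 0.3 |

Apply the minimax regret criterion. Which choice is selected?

Loop

Column bests: S1=9.5, S2=7.7, S3=9.9, S4=4.8.
Bypass regrets: 0.0, 4.9, 9.7, 3.8 → max 9.7
Loop regrets: 3.0, 5.3, 2.1, 3.5 → max 5.3
Inland regrets: 2.4, 0.0, 7.6, 0.0 → max 7.6
Coastal regrets: 0.1, 7.3, 0.0, 4.5 → max 7.3
Smallest max regret = 5.3 → Loop.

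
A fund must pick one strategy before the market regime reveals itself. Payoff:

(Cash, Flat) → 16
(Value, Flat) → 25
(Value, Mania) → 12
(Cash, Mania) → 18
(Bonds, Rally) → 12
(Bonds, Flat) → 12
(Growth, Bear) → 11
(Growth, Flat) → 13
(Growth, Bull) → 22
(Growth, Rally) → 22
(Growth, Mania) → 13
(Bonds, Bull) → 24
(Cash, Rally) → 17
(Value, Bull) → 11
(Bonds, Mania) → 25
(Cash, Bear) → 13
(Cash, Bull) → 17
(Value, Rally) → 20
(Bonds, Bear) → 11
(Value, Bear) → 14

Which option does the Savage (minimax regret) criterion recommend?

Column bests: Bear=14, Flat=25, Bull=24, Rally=22, Mania=25.
Growth regrets: 3, 12, 2, 0, 12 → max 12
Value regrets: 0, 0, 13, 2, 13 → max 13
Cash regrets: 1, 9, 7, 5, 7 → max 9
Bonds regrets: 3, 13, 0, 10, 0 → max 13
Smallest max regret = 9 → Cash.

Cash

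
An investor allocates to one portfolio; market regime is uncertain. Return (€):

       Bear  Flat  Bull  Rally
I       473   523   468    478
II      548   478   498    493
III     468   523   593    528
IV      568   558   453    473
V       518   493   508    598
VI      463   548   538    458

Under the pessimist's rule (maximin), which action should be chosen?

V

Row minima: I=468, II=478, III=468, IV=453, V=493, VI=458
Best worst-case = 493 → V.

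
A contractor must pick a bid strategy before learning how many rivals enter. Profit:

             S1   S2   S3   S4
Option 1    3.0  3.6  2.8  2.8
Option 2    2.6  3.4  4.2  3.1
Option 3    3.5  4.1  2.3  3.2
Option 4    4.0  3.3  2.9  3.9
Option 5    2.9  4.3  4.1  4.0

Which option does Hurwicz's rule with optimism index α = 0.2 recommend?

Option 5

Option 1: 0.2·3.6 + 0.8·2.8 = 2.96
Option 2: 0.2·4.2 + 0.8·2.6 = 2.92
Option 3: 0.2·4.1 + 0.8·2.3 = 2.66
Option 4: 0.2·4.0 + 0.8·2.9 = 3.12
Option 5: 0.2·4.3 + 0.8·2.9 = 3.18
Highest Hurwicz score = 3.18 → Option 5.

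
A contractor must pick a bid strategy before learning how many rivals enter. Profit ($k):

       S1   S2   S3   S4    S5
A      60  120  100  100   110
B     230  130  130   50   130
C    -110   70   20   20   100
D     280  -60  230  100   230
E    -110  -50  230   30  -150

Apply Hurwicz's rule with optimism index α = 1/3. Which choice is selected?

A: 1/3·120 + 2/3·60 = 80
B: 1/3·230 + 2/3·50 = 110
C: 1/3·100 + 2/3·(-110) = -40
D: 1/3·280 + 2/3·(-60) = 160/3
E: 1/3·230 + 2/3·(-150) = -70/3
Highest Hurwicz score = 110 → B.

B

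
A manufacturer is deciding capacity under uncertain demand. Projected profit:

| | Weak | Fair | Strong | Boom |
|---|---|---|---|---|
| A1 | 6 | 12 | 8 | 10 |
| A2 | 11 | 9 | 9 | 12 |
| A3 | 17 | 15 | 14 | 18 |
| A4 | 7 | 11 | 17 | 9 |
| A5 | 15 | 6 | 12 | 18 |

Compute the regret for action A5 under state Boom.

Best payoff under Boom is 18.
Regret = 18 − 18 = 0.

0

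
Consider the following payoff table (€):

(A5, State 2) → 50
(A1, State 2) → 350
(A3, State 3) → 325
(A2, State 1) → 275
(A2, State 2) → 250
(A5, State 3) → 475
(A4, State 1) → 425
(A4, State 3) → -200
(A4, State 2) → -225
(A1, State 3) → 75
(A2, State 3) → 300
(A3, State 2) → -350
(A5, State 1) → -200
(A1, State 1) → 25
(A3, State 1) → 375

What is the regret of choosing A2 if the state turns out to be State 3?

175

Best payoff under State 3 is 475.
Regret = 475 − 300 = 175.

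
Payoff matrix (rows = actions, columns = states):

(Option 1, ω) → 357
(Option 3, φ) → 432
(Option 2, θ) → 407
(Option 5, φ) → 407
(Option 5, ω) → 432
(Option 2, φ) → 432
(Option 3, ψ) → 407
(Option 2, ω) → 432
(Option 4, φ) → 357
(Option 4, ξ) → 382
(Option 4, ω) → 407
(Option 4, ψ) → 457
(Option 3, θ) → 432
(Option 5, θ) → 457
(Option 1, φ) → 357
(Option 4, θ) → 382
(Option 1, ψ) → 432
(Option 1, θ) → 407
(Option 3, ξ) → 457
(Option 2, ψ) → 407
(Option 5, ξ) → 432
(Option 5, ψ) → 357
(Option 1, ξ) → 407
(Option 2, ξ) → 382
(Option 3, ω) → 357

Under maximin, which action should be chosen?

Option 2

Row minima: Option 1=357, Option 2=382, Option 3=357, Option 4=357, Option 5=357
Best worst-case = 382 → Option 2.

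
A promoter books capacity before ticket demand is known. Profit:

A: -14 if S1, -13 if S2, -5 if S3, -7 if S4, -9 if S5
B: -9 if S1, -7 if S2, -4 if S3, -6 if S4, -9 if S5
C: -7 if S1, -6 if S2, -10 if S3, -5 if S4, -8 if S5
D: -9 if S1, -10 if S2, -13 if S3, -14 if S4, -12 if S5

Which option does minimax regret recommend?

B

Column bests: S1=-7, S2=-6, S3=-4, S4=-5, S5=-8.
A regrets: 7, 7, 1, 2, 1 → max 7
B regrets: 2, 1, 0, 1, 1 → max 2
C regrets: 0, 0, 6, 0, 0 → max 6
D regrets: 2, 4, 9, 9, 4 → max 9
Smallest max regret = 2 → B.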